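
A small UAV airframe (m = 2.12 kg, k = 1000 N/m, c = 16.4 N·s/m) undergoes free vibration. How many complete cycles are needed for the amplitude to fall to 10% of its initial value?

ζ = c/(2√(km)) = 16.4/(2√(1000 × 2.12)) = 16.4/92.09 = 0.1781.
Logarithmic decrement δ = 2πζ/√(1 − ζ²) = 2π × 0.1781/√(1 − 0.0317) = 1.137.
x_n/x₀ = e^(−nδ) ≤ 0.1; take ln: n ≥ ln(1/0.1)/δ = 2.303/1.137 = 2.025.
So 3 complete cycles are required.

3 cycles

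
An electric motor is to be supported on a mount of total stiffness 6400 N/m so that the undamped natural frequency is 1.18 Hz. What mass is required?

ω_n = 2πf_n = 2π × 1.18 = 7.414 rad/s.
m = k/ω_n² = 6400/7.414² = 6400/54.97 = 116.4 kg.

116 kg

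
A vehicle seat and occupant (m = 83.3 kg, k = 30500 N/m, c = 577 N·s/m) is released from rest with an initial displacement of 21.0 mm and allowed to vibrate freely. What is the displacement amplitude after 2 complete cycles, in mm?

2.08 mm

ζ = c/(2√(km)) = 577/(2√(30500 × 83.3)) = 577/3188 = 0.1810.
Logarithmic decrement δ = 2πζ/√(1 − ζ²) = 2π × 0.1810/√(1 − 0.0328) = 1.156.
After n cycles, x_n/x₀ = e^(−nδ), so x_2 = 21.0 × e^(−2 × 1.156) = 21.0 × 0.09900 = 2.079 mm.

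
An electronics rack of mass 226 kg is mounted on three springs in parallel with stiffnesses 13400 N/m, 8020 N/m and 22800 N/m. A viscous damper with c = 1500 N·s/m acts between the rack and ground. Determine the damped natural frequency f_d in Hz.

Parallel springs add: k_eq = 13400 + 8020 + 22800 = 44220 N/m.
ω_n = √(k_eq/m) = √(44220/226) = 13.99 rad/s.
Critical damping c_c = 2√(k_eq·m) = 2√(44220 × 226) = 6323 N·s/m, so ζ = c/c_c = 1500/6323 = 0.2372.
ω_d = ω_n√(1 − ζ²) = 13.99 × √(1 − 0.0563) = 13.59 rad/s.
f_d = ω_d/(2π) = 2.163 Hz.

2.16 Hz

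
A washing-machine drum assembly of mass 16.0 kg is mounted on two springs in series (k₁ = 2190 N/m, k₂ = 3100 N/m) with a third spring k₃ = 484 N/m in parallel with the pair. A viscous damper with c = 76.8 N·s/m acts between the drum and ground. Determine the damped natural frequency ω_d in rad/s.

Series pair: k_s = k₁k₂/(k₁+k₂) = (2190)(3100)/(2190 + 3100) = 1283 N/m. In parallel with k₃: k_eq = 1283 + 484 = 1767 N/m.
ω_n = √(k_eq/m) = √(1767/16.0) = 10.51 rad/s.
Critical damping c_c = 2√(k_eq·m) = 2√(1767 × 16.0) = 336.3 N·s/m, so ζ = c/c_c = 76.8/336.3 = 0.2284.
ω_d = ω_n√(1 − ζ²) = 10.51 × √(1 − 0.0521) = 10.23 rad/s.

10.2 rad/s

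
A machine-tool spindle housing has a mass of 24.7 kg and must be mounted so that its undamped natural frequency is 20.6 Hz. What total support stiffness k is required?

ω_n = 2πf_n = 2π × 20.6 = 129.4 rad/s.
k = m·ω_n² = 24.7 × 129.4² = 24.7 × 16750 = 413800 N/m.

414000 N/m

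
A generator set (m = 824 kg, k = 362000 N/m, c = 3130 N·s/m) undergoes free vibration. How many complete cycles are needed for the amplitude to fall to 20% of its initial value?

3 cycles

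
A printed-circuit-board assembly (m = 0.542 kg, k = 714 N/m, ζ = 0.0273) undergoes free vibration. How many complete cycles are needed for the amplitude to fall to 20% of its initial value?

10 cycles

Logarithmic decrement δ = 2πζ/√(1 − ζ²) = 2π × 0.02730/√(1 − 0.000745) = 0.1716.
x_n/x₀ = e^(−nδ) ≤ 0.2; take ln: n ≥ ln(1/0.2)/δ = 1.609/0.1716 = 9.379.
So 10 complete cycles are required.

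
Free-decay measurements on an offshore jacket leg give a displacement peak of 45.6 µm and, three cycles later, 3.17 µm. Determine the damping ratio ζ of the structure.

Logarithmic decrement δ = (1/n)·ln(x₀/x_n) = (1/3)·ln(45.6/3.17) = (1/3)·ln(14.38) = 0.8887.
ζ = δ/√(4π² + δ²) = 0.8887/√(39.48 + 0.790) = 0.8887/6.346 = 0.1401.

0.140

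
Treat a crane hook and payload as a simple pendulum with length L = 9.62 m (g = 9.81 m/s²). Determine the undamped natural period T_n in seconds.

6.22 s

For a simple pendulum ω_n = √(g/L) = √(9.81/9.62) = √1.020 = 1.010 rad/s.
T_n = 2π/ω_n = 6.283/1.010 = 6.222 s.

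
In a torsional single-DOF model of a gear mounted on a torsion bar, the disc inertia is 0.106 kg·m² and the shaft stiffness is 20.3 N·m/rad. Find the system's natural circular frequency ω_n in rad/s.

13.8 rad/s

ω_n = √(k_t/J) = √(20.3/0.106) = √191.5 = 13.84 rad/s.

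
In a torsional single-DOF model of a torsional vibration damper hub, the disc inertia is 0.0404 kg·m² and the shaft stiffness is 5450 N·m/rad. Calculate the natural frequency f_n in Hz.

ω_n = √(k_t/J) = √(5450/0.0404) = √134900 = 367.3 rad/s.
f_n = ω_n/(2π) = 367.3/6.283 = 58.46 Hz.

58.5 Hz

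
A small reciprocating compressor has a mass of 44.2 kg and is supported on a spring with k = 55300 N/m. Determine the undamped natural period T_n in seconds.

ω_n = √(k/m) = √(55300/44.2) = √1251 = 35.37 rad/s.
T_n = 2π/ω_n = 6.283/35.37 = 0.1776 s.

0.178 s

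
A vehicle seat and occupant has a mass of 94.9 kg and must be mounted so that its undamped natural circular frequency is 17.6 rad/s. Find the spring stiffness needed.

29400 N/m

k = m·ω_n² = 94.9 × 17.60² = 94.9 × 309.8 = 29400 N/m.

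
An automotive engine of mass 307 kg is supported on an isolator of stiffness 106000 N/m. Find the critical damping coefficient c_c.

11400 N·s/m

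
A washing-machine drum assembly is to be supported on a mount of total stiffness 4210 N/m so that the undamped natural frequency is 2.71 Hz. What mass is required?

14.5 kg

ω_n = 2πf_n = 2π × 2.71 = 17.03 rad/s.
m = k/ω_n² = 4210/17.03² = 4210/289.9 = 14.52 kg.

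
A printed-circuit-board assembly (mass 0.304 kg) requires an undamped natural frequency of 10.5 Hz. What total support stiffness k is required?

1320 N/m

ω_n = 2πf_n = 2π × 10.5 = 65.97 rad/s.
k = m·ω_n² = 0.304 × 65.97² = 0.304 × 4352 = 1323 N/m.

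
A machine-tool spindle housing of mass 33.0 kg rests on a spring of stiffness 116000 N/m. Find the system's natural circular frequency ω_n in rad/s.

ω_n = √(k/m) = √(116000/33.0) = √3515 = 59.29 rad/s.

59.3 rad/s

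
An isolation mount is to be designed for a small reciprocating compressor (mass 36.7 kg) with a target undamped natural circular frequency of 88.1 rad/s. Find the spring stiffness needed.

285000 N/m

k = m·ω_n² = 36.7 × 88.10² = 36.7 × 7762 = 284900 N/m.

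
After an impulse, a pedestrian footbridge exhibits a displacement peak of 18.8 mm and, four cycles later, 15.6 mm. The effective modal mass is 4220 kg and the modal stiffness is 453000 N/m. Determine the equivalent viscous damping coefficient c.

Logarithmic decrement δ = (1/n)·ln(x₀/x_n) = (1/4)·ln(18.8/15.6) = (1/4)·ln(1.205) = 0.04665.
ζ = δ/√(4π² + δ²) = 0.04665/√(39.48 + 0.00218) = 0.04665/6.283 = 0.007424.
c = ζ · 2√(km) = 0.007424 × 2√(453000 × 4220) = 0.007424 × 87450 = 649.2 N·s/m.

649 N·s/m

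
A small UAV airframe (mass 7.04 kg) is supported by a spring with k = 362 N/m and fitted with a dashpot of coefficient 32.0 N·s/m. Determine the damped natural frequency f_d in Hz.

ω_n = √(k/m) = √(362.0/7.04) = 7.171 rad/s.
Critical damping c_c = 2√(k·m) = 2√(362.0 × 7.04) = 101.0 N·s/m, so ζ = c/c_c = 32.0/101.0 = 0.3169.
ω_d = ω_n√(1 − ζ²) = 7.171 × √(1 − 0.100) = 6.801 rad/s.
f_d = ω_d/(2π) = 1.082 Hz.

1.08 Hz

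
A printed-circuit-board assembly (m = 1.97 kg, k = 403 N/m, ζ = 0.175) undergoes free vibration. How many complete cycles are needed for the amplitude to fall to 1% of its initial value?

Logarithmic decrement δ = 2πζ/√(1 − ζ²) = 2π × 0.1750/√(1 − 0.0306) = 1.117.
x_n/x₀ = e^(−nδ) ≤ 0.01; take ln: n ≥ ln(1/0.01)/δ = 4.605/1.117 = 4.124.
So 5 complete cycles are required.

5 cycles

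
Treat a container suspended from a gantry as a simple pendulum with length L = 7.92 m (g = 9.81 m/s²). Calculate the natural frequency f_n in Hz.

0.177 Hz

For a simple pendulum ω_n = √(g/L) = √(9.81/7.92) = √1.239 = 1.113 rad/s.
f_n = ω_n/(2π) = 1.113/6.283 = 0.1771 Hz.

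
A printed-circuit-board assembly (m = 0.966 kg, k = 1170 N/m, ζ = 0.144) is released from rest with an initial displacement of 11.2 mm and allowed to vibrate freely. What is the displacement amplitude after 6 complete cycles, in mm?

0.0464 mm

Logarithmic decrement δ = 2πζ/√(1 − ζ²) = 2π × 0.1440/√(1 − 0.0207) = 0.9143.
After n cycles, x_n/x₀ = e^(−nδ), so x_6 = 11.2 × e^(−6 × 0.9143) = 11.2 × 0.004145 = 0.04642 mm.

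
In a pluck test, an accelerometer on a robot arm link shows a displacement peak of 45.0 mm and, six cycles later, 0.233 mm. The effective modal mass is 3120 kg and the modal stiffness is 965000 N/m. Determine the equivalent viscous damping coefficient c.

Logarithmic decrement δ = (1/n)·ln(x₀/x_n) = (1/6)·ln(45.0/0.233) = (1/6)·ln(193.1) = 0.8772.
ζ = δ/√(4π² + δ²) = 0.8772/√(39.48 + 0.770) = 0.8772/6.344 = 0.1383.
c = ζ · 2√(km) = 0.1383 × 2√(965000 × 3120) = 0.1383 × 109700 = 15170 N·s/m.

15200 N·s/m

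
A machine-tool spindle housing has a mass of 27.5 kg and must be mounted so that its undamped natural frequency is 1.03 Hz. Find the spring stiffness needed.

1150 N/m

ω_n = 2πf_n = 2π × 1.03 = 6.472 rad/s.
k = m·ω_n² = 27.5 × 6.472² = 27.5 × 41.88 = 1152 N/m.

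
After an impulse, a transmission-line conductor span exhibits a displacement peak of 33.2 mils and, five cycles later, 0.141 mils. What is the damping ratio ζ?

Logarithmic decrement δ = (1/n)·ln(x₀/x_n) = (1/5)·ln(33.2/0.141) = (1/5)·ln(235.5) = 1.092.
ζ = δ/√(4π² + δ²) = 1.092/√(39.48 + 1.19) = 1.092/6.377 = 0.1713.

0.171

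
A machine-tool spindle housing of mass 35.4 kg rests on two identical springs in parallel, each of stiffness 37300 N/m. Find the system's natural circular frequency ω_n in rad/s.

45.9 rad/s

Parallel springs add: k_eq = 2 × 37300 = 74600 N/m.
ω_n = √(k_eq/m) = √(74600/35.4) = √2107 = 45.91 rad/s.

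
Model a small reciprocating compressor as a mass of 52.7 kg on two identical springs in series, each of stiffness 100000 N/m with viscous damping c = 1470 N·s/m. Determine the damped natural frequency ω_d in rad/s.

Series springs: 1/k_eq = 2/100000, so k_eq = 100000/2 = 50000 N/m.
ω_n = √(k_eq/m) = √(50000/52.7) = 30.80 rad/s.
Critical damping c_c = 2√(k_eq·m) = 2√(50000 × 52.7) = 3247 N·s/m, so ζ = c/c_c = 1470/3247 = 0.4528.
ω_d = ω_n√(1 − ζ²) = 30.80 × √(1 − 0.205) = 27.46 rad/s.

27.5 rad/s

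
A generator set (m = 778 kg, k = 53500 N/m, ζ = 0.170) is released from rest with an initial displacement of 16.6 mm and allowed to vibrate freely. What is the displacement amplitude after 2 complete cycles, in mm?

1.90 mm

Logarithmic decrement δ = 2πζ/√(1 − ζ²) = 2π × 0.1700/√(1 − 0.0289) = 1.084.
After n cycles, x_n/x₀ = e^(−nδ), so x_2 = 16.6 × e^(−2 × 1.084) = 16.6 × 0.1144 = 1.899 mm.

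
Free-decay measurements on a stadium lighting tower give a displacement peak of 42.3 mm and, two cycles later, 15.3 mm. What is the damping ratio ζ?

0.0807

Logarithmic decrement δ = (1/n)·ln(x₀/x_n) = (1/2)·ln(42.3/15.3) = (1/2)·ln(2.765) = 0.5085.
ζ = δ/√(4π² + δ²) = 0.5085/√(39.48 + 0.259) = 0.5085/6.304 = 0.08066.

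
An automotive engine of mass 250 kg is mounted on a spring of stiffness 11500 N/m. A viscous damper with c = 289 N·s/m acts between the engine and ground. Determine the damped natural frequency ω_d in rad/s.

6.76 rad/s

ω_n = √(k/m) = √(11500/250) = 6.782 rad/s.
Critical damping c_c = 2√(k·m) = 2√(11500 × 250) = 3391 N·s/m, so ζ = c/c_c = 289/3391 = 0.08522.
ω_d = ω_n√(1 − ζ²) = 6.782 × √(1 − 0.00726) = 6.758 rad/s.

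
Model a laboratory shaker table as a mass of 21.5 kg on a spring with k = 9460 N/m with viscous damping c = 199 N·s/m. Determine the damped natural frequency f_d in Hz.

ω_n = √(k/m) = √(9460/21.5) = 20.98 rad/s.
Critical damping c_c = 2√(k·m) = 2√(9460 × 21.5) = 902.0 N·s/m, so ζ = c/c_c = 199/902.0 = 0.2206.
ω_d = ω_n√(1 − ζ²) = 20.98 × √(1 − 0.0487) = 20.46 rad/s.
f_d = ω_d/(2π) = 3.256 Hz.

3.26 Hz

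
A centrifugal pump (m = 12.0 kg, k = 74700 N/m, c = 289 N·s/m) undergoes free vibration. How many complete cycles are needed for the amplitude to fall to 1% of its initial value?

5 cycles

ζ = c/(2√(km)) = 289/(2√(74700 × 12.0)) = 289/1894 = 0.1526.
Logarithmic decrement δ = 2πζ/√(1 − ζ²) = 2π × 0.1526/√(1 − 0.0233) = 0.9703.
x_n/x₀ = e^(−nδ) ≤ 0.01; take ln: n ≥ ln(1/0.01)/δ = 4.605/0.9703 = 4.746.
So 5 complete cycles are required.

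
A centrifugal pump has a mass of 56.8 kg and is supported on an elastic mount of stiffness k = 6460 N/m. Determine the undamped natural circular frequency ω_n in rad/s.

ω_n = √(k/m) = √(6460/56.8) = √113.7 = 10.66 rad/s.

10.7 rad/s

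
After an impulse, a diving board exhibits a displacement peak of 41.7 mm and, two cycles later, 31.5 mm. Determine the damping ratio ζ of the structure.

0.0223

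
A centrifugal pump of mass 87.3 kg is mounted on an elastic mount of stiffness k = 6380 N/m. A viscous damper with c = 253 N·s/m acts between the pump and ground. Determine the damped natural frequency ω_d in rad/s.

ω_n = √(k/m) = √(6380/87.3) = 8.549 rad/s.
Critical damping c_c = 2√(k·m) = 2√(6380 × 87.3) = 1493 N·s/m, so ζ = c/c_c = 253/1493 = 0.1695.
ω_d = ω_n√(1 − ζ²) = 8.549 × √(1 − 0.0287) = 8.425 rad/s.

8.43 rad/s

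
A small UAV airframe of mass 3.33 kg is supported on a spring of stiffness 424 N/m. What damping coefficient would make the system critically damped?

75.2 N·s/m

c_c = 2√(k·m) = 2√(424.0 × 3.33) = 2 × 37.58 = 75.15 N·s/m.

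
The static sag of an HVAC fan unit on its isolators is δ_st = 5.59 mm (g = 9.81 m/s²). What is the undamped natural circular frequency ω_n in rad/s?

41.9 rad/s

ω_n = √(g/δ_st) = √(9.81/0.00559) = √1755 = 41.89 rad/s.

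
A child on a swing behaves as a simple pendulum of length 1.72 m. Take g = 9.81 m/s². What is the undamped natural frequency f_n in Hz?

For a simple pendulum ω_n = √(g/L) = √(9.81/1.72) = √5.703 = 2.388 rad/s.
f_n = ω_n/(2π) = 2.388/6.283 = 0.3801 Hz.

0.380 Hz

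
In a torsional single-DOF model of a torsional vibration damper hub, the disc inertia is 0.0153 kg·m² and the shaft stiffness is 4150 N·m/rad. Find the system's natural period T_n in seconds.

0.0121 s

ω_n = √(k_t/J) = √(4150/0.0153) = √271200 = 520.8 rad/s.
T_n = 2π/ω_n = 6.283/520.8 = 0.01206 s.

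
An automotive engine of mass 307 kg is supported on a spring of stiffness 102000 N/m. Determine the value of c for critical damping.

11200 N·s/m

c_c = 2√(k·m) = 2√(102000 × 307) = 2 × 5596 = 11190 N·s/m.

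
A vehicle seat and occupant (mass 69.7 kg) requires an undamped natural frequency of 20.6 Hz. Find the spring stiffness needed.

1170000 N/m

ω_n = 2πf_n = 2π × 20.6 = 129.4 rad/s.
k = m·ω_n² = 69.7 × 129.4² = 69.7 × 16750 = 1168000 N/m.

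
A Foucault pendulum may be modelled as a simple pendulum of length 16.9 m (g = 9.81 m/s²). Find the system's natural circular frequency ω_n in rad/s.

0.762 rad/s

For a simple pendulum ω_n = √(g/L) = √(9.81/16.9) = √0.5805 = 0.7619 rad/s.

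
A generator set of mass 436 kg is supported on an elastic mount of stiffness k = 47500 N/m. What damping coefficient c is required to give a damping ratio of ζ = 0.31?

c_c = 2√(k·m) = 2√(47500 × 436) = 9102 N·s/m.
c = ζ·c_c = 0.31 × 9102 = 2822 N·s/m.

2820 N·s/m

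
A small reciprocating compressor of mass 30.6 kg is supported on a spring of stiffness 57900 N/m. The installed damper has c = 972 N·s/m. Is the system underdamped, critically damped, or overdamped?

underdamped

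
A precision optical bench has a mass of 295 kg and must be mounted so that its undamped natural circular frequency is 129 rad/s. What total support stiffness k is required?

k = m·ω_n² = 295 × 129.0² = 295 × 16640 = 4909000 N/m.

4910000 N/m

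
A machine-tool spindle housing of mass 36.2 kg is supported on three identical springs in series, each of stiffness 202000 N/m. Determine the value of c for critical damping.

Series springs: 1/k_eq = 3/202000, so k_eq = 202000/3 = 67330 N/m.
c_c = 2√(k_eq·m) = 2√(67330 × 36.2) = 2 × 1561 = 3122 N·s/m.

3120 N·s/m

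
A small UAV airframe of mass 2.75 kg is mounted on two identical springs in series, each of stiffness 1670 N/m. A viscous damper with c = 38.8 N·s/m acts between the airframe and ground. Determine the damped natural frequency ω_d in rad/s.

Series springs: 1/k_eq = 2/1670, so k_eq = 1670/2 = 835.0 N/m.
ω_n = √(k_eq/m) = √(835.0/2.75) = 17.43 rad/s.
Critical damping c_c = 2√(k_eq·m) = 2√(835.0 × 2.75) = 95.84 N·s/m, so ζ = c/c_c = 38.8/95.84 = 0.4048.
ω_d = ω_n√(1 − ζ²) = 17.43 × √(1 − 0.164) = 15.93 rad/s.

15.9 rad/s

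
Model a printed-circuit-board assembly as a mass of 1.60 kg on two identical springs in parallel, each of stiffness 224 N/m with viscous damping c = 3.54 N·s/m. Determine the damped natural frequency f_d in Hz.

2.66 Hz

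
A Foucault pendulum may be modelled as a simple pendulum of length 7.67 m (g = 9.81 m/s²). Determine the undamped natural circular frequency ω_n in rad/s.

1.13 rad/s

For a simple pendulum ω_n = √(g/L) = √(9.81/7.67) = √1.279 = 1.131 rad/s.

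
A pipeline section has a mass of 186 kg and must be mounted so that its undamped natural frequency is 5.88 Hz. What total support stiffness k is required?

254000 N/m

ω_n = 2πf_n = 2π × 5.88 = 36.95 rad/s.
k = m·ω_n² = 186 × 36.95² = 186 × 1365 = 253900 N/m.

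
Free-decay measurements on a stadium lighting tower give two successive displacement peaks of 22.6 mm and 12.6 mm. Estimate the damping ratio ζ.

Logarithmic decrement δ = (1/n)·ln(x₀/x_n) = (1/1)·ln(22.6/12.6) = (1/1)·ln(1.794) = 0.5843.
ζ = δ/√(4π² + δ²) = 0.5843/√(39.48 + 0.341) = 0.5843/6.310 = 0.09259.

0.0926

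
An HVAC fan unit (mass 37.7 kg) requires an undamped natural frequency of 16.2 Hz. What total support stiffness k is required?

391000 N/m

ω_n = 2πf_n = 2π × 16.2 = 101.8 rad/s.
k = m·ω_n² = 37.7 × 101.8² = 37.7 × 10360 = 390600 N/m.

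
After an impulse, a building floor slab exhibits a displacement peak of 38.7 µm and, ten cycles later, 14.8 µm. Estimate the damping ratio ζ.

0.0153

Logarithmic decrement δ = (1/n)·ln(x₀/x_n) = (1/10)·ln(38.7/14.8) = (1/10)·ln(2.615) = 0.09612.
ζ = δ/√(4π² + δ²) = 0.09612/√(39.48 + 0.00924) = 0.09612/6.284 = 0.01530.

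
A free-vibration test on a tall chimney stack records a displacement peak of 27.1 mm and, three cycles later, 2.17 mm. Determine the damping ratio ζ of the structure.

0.133

Logarithmic decrement δ = (1/n)·ln(x₀/x_n) = (1/3)·ln(27.1/2.17) = (1/3)·ln(12.49) = 0.8416.
ζ = δ/√(4π² + δ²) = 0.8416/√(39.48 + 0.708) = 0.8416/6.339 = 0.1328.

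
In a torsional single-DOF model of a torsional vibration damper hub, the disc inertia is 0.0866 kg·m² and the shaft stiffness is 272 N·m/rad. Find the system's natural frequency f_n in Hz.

ω_n = √(k_t/J) = √(272/0.0866) = √3141 = 56.04 rad/s.
f_n = ω_n/(2π) = 56.04/6.283 = 8.920 Hz.

8.92 Hz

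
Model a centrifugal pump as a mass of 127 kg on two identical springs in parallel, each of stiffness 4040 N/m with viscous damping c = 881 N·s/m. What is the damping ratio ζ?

Parallel springs add: k_eq = 2 × 4040 = 8080 N/m.
ω_n = √(k_eq/m) = √(8080/127) = 7.976 rad/s.
Critical damping c_c = 2√(k_eq·m) = 2√(8080 × 127) = 2026 N·s/m, so ζ = c/c_c = 881/2026 = 0.4348.

0.435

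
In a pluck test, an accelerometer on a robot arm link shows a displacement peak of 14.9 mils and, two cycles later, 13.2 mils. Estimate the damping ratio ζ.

0.00964

Logarithmic decrement δ = (1/n)·ln(x₀/x_n) = (1/2)·ln(14.9/13.2) = (1/2)·ln(1.129) = 0.06057.
ζ = δ/√(4π² + δ²) = 0.06057/√(39.48 + 0.00367) = 0.06057/6.283 = 0.009640.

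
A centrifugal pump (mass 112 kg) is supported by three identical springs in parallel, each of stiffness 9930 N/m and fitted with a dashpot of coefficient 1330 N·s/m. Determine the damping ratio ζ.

0.364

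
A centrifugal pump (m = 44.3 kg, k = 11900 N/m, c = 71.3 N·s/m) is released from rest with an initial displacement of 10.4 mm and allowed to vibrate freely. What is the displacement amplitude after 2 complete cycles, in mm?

5.61 mm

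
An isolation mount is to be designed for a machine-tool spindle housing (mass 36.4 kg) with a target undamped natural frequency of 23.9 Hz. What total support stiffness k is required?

821000 N/m

ω_n = 2πf_n = 2π × 23.9 = 150.2 rad/s.
k = m·ω_n² = 36.4 × 150.2² = 36.4 × 22550 = 820800 N/m.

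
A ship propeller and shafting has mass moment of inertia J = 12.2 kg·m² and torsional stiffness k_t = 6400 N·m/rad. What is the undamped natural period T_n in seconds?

ω_n = √(k_t/J) = √(6400/12.2) = √524.6 = 22.90 rad/s.
T_n = 2π/ω_n = 6.283/22.90 = 0.2743 s.

0.274 s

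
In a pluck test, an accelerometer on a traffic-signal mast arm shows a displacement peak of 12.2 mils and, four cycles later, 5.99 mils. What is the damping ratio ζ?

0.0283

Logarithmic decrement δ = (1/n)·ln(x₀/x_n) = (1/4)·ln(12.2/5.99) = (1/4)·ln(2.037) = 0.1778.
ζ = δ/√(4π² + δ²) = 0.1778/√(39.48 + 0.0316) = 0.1778/6.286 = 0.02829.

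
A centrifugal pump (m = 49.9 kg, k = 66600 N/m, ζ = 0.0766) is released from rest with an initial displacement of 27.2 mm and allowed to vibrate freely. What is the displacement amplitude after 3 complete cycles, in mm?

Logarithmic decrement δ = 2πζ/√(1 − ζ²) = 2π × 0.07660/√(1 − 0.00587) = 0.4827.
After n cycles, x_n/x₀ = e^(−nδ), so x_3 = 27.2 × e^(−3 × 0.4827) = 27.2 × 0.2350 = 6.392 mm.

6.39 mm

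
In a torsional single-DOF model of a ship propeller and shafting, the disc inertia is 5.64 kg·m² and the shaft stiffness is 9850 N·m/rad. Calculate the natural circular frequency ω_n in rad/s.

ω_n = √(k_t/J) = √(9850/5.64) = √1746 = 41.79 rad/s.

41.8 rad/s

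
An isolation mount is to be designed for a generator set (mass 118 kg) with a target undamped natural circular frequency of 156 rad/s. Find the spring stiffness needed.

2870000 N/m

k = m·ω_n² = 118 × 156.0² = 118 × 24340 = 2872000 N/m.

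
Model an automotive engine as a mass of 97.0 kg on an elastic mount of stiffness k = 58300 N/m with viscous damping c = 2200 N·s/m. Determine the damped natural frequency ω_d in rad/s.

21.7 rad/s

ω_n = √(k/m) = √(58300/97.0) = 24.52 rad/s.
Critical damping c_c = 2√(k·m) = 2√(58300 × 97.0) = 4756 N·s/m, so ζ = c/c_c = 2200/4756 = 0.4626.
ω_d = ω_n√(1 − ζ²) = 24.52 × √(1 − 0.214) = 21.74 rad/s.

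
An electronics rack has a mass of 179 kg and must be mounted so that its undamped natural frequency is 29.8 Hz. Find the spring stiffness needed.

6280000 N/m

ω_n = 2πf_n = 2π × 29.8 = 187.2 rad/s.
k = m·ω_n² = 179 × 187.2² = 179 × 35060 = 6275000 N/m.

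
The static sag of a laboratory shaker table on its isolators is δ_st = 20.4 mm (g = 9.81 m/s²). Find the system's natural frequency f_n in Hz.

ω_n = √(g/δ_st) = √(9.81/0.0204) = √480.9 = 21.93 rad/s.
f_n = ω_n/(2π) = 21.93/6.283 = 3.490 Hz.

3.49 Hz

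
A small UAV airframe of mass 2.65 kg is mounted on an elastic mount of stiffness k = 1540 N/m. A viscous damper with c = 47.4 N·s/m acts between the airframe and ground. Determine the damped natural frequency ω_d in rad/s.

ω_n = √(k/m) = √(1540/2.65) = 24.11 rad/s.
Critical damping c_c = 2√(k·m) = 2√(1540 × 2.65) = 127.8 N·s/m, so ζ = c/c_c = 47.4/127.8 = 0.3710.
ω_d = ω_n√(1 − ζ²) = 24.11 × √(1 − 0.138) = 22.39 rad/s.

22.4 rad/s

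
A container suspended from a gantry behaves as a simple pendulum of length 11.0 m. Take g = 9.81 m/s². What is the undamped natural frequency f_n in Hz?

0.150 Hz

For a simple pendulum ω_n = √(g/L) = √(9.81/11.0) = √0.8918 = 0.9444 rad/s.
f_n = ω_n/(2π) = 0.9444/6.283 = 0.1503 Hz.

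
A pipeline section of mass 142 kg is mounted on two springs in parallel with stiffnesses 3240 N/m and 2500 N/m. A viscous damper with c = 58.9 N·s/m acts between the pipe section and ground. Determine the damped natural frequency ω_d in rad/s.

Parallel springs add: k_eq = 3240 + 2500 = 5740 N/m.
ω_n = √(k_eq/m) = √(5740/142) = 6.358 rad/s.
Critical damping c_c = 2√(k_eq·m) = 2√(5740 × 142) = 1806 N·s/m, so ζ = c/c_c = 58.9/1806 = 0.03262.
ω_d = ω_n√(1 − ζ²) = 6.358 × √(1 − 0.00106) = 6.354 rad/s.

6.35 rad/s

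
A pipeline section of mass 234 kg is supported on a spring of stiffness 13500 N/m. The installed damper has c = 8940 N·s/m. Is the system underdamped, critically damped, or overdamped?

c_c = 2√(k·m) = 3555 N·s/m; ζ = c/c_c = 8940/3555 = 2.51.
Since ζ > 1 the system is overdamped.

overdamped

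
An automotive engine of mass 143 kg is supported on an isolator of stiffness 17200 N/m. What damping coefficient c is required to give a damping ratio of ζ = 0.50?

c_c = 2√(k·m) = 2√(17200 × 143) = 3137 N·s/m.
c = ζ·c_c = 0.50 × 3137 = 1568 N·s/m.

1570 N·s/m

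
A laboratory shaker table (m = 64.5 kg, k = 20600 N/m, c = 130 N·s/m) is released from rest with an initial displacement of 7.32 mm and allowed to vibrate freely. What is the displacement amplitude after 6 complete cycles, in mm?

0.871 mm

ζ = c/(2√(km)) = 130/(2√(20600 × 64.5)) = 130/2305 = 0.05639.
Logarithmic decrement δ = 2πζ/√(1 − ζ²) = 2π × 0.05639/√(1 − 0.00318) = 0.3549.
After n cycles, x_n/x₀ = e^(−nδ), so x_6 = 7.32 × e^(−6 × 0.3549) = 7.32 × 0.1189 = 0.8706 mm.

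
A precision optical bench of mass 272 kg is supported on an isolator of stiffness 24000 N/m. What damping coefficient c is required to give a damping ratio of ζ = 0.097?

496 N·s/m

c_c = 2√(k·m) = 2√(24000 × 272) = 5110 N·s/m.
c = ζ·c_c = 0.097 × 5110 = 495.7 N·s/m.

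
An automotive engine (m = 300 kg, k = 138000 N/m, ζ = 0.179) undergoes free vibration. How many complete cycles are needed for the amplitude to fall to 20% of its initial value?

2 cycles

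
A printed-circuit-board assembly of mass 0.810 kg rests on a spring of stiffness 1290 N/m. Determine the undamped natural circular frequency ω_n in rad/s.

ω_n = √(k/m) = √(1290/0.810) = √1593 = 39.91 rad/s.

39.9 rad/s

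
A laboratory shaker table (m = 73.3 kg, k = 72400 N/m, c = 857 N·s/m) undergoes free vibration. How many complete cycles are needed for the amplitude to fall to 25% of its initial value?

2 cycles

ζ = c/(2√(km)) = 857/(2√(72400 × 73.3)) = 857/4607 = 0.1860.
Logarithmic decrement δ = 2πζ/√(1 − ζ²) = 2π × 0.1860/√(1 − 0.0346) = 1.189.
x_n/x₀ = e^(−nδ) ≤ 0.25; take ln: n ≥ ln(1/0.25)/δ = 1.386/1.189 = 1.165.
So 2 complete cycles are required.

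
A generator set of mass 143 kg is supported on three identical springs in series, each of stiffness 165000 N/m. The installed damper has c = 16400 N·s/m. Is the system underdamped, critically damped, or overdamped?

overdamped

Series springs: 1/k_eq = 3/165000, so k_eq = 165000/3 = 55000 N/m.
c_c = 2√(k_eq·m) = 5609 N·s/m; ζ = c/c_c = 16400/5609 = 2.92.
Since ζ > 1 the system is overdamped.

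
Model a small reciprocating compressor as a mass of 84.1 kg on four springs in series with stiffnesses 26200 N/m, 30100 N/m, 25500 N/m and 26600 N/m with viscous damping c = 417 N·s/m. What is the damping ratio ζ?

0.277

Series springs: 1/k_eq = 1/26200 + 1/30100 + 1/25500 + 1/26600 = 0.0001482, so k_eq = 6748 N/m.
ω_n = √(k_eq/m) = √(6748/84.1) = 8.957 rad/s.
Critical damping c_c = 2√(k_eq·m) = 2√(6748 × 84.1) = 1507 N·s/m, so ζ = c/c_c = 417/1507 = 0.2768.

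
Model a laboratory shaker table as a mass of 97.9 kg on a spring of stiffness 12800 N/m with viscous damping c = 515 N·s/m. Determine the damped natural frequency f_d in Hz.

1.77 Hz

ω_n = √(k/m) = √(12800/97.9) = 11.43 rad/s.
Critical damping c_c = 2√(k·m) = 2√(12800 × 97.9) = 2239 N·s/m, so ζ = c/c_c = 515/2239 = 0.2300.
ω_d = ω_n√(1 − ζ²) = 11.43 × √(1 − 0.0529) = 11.13 rad/s.
f_d = ω_d/(2π) = 1.771 Hz.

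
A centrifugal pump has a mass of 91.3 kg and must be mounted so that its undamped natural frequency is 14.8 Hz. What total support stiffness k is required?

790000 N/m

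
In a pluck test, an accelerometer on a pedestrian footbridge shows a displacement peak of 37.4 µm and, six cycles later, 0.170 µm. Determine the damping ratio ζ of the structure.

0.142

Logarithmic decrement δ = (1/n)·ln(x₀/x_n) = (1/6)·ln(37.4/0.170) = (1/6)·ln(220.0) = 0.8989.
ζ = δ/√(4π² + δ²) = 0.8989/√(39.48 + 0.808) = 0.8989/6.347 = 0.1416.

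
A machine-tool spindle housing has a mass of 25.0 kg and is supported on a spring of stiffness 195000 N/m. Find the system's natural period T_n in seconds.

0.0711 s

ω_n = √(k/m) = √(195000/25.0) = √7800 = 88.32 rad/s.
T_n = 2π/ω_n = 6.283/88.32 = 0.07114 s.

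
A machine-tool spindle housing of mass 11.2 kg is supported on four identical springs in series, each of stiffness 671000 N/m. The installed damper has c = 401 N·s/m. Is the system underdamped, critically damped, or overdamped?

underdamped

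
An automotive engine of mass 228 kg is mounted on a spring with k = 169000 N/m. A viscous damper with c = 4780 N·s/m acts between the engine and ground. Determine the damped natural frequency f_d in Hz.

4.00 Hz

ω_n = √(k/m) = √(169000/228) = 27.23 rad/s.
Critical damping c_c = 2√(k·m) = 2√(169000 × 228) = 12410 N·s/m, so ζ = c/c_c = 4780/12410 = 0.3850.
ω_d = ω_n√(1 − ζ²) = 27.23 × √(1 − 0.148) = 25.13 rad/s.
f_d = ω_d/(2π) = 3.999 Hz.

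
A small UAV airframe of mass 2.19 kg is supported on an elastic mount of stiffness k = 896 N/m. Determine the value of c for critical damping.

88.6 N·s/m

c_c = 2√(k·m) = 2√(896.0 × 2.19) = 2 × 44.30 = 88.59 N·s/m.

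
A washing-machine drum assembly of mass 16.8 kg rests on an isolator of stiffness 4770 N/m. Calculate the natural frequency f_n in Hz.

ω_n = √(k/m) = √(4770/16.8) = √283.9 = 16.85 rad/s.
f_n = ω_n/(2π) = 16.85/6.283 = 2.682 Hz.

2.68 Hz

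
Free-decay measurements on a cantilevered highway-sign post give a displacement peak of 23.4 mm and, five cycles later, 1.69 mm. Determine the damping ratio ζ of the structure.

0.0834

Logarithmic decrement δ = (1/n)·ln(x₀/x_n) = (1/5)·ln(23.4/1.69) = (1/5)·ln(13.85) = 0.5256.
ζ = δ/√(4π² + δ²) = 0.5256/√(39.48 + 0.276) = 0.5256/6.305 = 0.08336.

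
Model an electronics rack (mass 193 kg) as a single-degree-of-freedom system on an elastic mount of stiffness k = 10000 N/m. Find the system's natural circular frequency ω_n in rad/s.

7.20 rad/s

ω_n = √(k/m) = √(10000/193) = √51.81 = 7.198 rad/s.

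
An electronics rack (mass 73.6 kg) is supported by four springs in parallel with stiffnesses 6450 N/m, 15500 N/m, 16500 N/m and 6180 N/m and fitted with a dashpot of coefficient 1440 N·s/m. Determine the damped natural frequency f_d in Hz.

Parallel springs add: k_eq = 6450 + 15500 + 16500 + 6180 = 44630 N/m.
ω_n = √(k_eq/m) = √(44630/73.6) = 24.62 rad/s.
Critical damping c_c = 2√(k_eq·m) = 2√(44630 × 73.6) = 3625 N·s/m, so ζ = c/c_c = 1440/3625 = 0.3973.
ω_d = ω_n√(1 − ζ²) = 24.62 × √(1 − 0.158) = 22.60 rad/s.
f_d = ω_d/(2π) = 3.597 Hz.

3.60 Hz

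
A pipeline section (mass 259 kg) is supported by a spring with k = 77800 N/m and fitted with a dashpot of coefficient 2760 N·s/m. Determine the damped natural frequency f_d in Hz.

2.62 Hz

ω_n = √(k/m) = √(77800/259) = 17.33 rad/s.
Critical damping c_c = 2√(k·m) = 2√(77800 × 259) = 8978 N·s/m, so ζ = c/c_c = 2760/8978 = 0.3074.
ω_d = ω_n√(1 − ζ²) = 17.33 × √(1 − 0.0945) = 16.49 rad/s.
f_d = ω_d/(2π) = 2.625 Hz.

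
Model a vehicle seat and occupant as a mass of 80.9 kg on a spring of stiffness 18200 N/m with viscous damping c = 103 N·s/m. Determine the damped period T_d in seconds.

0.419 s

ω_n = √(k/m) = √(18200/80.9) = 15.00 rad/s.
Critical damping c_c = 2√(k·m) = 2√(18200 × 80.9) = 2427 N·s/m, so ζ = c/c_c = 103/2427 = 0.04244.
ω_d = ω_n√(1 − ζ²) = 15.00 × √(1 − 0.00180) = 14.99 rad/s.
T_d = 2π/ω_d = 0.4193 s.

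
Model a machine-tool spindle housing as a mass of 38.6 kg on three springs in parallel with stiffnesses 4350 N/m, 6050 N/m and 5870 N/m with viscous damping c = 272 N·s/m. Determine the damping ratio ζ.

0.172

Parallel springs add: k_eq = 4350 + 6050 + 5870 = 16270 N/m.
ω_n = √(k_eq/m) = √(16270/38.6) = 20.53 rad/s.
Critical damping c_c = 2√(k_eq·m) = 2√(16270 × 38.6) = 1585 N·s/m, so ζ = c/c_c = 272/1585 = 0.1716.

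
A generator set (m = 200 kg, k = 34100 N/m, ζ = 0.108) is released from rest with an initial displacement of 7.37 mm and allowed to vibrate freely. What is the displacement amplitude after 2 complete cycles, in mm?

1.88 mm

Logarithmic decrement δ = 2πζ/√(1 − ζ²) = 2π × 0.1080/√(1 − 0.0117) = 0.6826.
After n cycles, x_n/x₀ = e^(−nδ), so x_2 = 7.37 × e^(−2 × 0.6826) = 7.37 × 0.2553 = 1.882 mm.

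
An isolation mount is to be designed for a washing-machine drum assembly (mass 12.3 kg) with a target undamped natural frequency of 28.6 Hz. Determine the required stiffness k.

397000 N/m

ω_n = 2πf_n = 2π × 28.6 = 179.7 rad/s.
k = m·ω_n² = 12.3 × 179.7² = 12.3 × 32290 = 397200 N/m.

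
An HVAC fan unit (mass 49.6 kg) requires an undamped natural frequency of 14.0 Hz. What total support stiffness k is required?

384000 N/m

ω_n = 2πf_n = 2π × 14.0 = 87.96 rad/s.
k = m·ω_n² = 49.6 × 87.96² = 49.6 × 7738 = 383800 N/m.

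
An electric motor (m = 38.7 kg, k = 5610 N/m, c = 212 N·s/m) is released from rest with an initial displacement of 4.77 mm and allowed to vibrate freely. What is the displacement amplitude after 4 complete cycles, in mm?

0.0134 mm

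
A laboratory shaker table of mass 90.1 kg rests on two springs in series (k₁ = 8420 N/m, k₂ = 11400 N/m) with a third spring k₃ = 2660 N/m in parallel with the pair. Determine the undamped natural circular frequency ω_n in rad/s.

9.13 rad/s

Series pair: k_s = k₁k₂/(k₁+k₂) = (8420)(11400)/(8420 + 11400) = 4843 N/m. In parallel with k₃: k_eq = 4843 + 2660 = 7503 N/m.
ω_n = √(k_eq/m) = √(7503/90.1) = √83.27 = 9.125 rad/s.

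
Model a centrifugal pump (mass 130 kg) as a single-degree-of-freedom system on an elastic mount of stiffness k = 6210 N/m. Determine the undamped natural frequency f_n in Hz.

1.10 Hz

ω_n = √(k/m) = √(6210/130) = √47.77 = 6.912 rad/s.
f_n = ω_n/(2π) = 6.912/6.283 = 1.100 Hz.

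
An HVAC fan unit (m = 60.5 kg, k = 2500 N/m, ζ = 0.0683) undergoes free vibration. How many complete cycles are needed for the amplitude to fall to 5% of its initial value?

Logarithmic decrement δ = 2πζ/√(1 − ζ²) = 2π × 0.06830/√(1 − 0.00466) = 0.4301.
x_n/x₀ = e^(−nδ) ≤ 0.05; take ln: n ≥ ln(1/0.05)/δ = 2.996/0.4301 = 6.964.
So 7 complete cycles are required.

7 cycles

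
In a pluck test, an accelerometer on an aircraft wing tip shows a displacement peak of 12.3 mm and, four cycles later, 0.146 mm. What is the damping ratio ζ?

0.174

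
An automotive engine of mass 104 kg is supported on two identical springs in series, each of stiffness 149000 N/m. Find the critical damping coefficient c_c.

5570 N·s/m

Series springs: 1/k_eq = 2/149000, so k_eq = 149000/2 = 74500 N/m.
c_c = 2√(k_eq·m) = 2√(74500 × 104) = 2 × 2784 = 5567 N·s/m.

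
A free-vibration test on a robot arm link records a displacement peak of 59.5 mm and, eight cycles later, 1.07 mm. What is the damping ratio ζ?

Logarithmic decrement δ = (1/n)·ln(x₀/x_n) = (1/8)·ln(59.5/1.07) = (1/8)·ln(55.61) = 0.5023.
ζ = δ/√(4π² + δ²) = 0.5023/√(39.48 + 0.252) = 0.5023/6.303 = 0.07969.

0.0797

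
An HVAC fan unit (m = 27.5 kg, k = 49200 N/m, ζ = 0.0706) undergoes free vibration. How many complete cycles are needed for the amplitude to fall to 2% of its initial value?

9 cycles

Logarithmic decrement δ = 2πζ/√(1 − ζ²) = 2π × 0.07060/√(1 − 0.00498) = 0.4447.
x_n/x₀ = e^(−nδ) ≤ 0.02; take ln: n ≥ ln(1/0.02)/δ = 3.912/0.4447 = 8.797.
So 9 complete cycles are required.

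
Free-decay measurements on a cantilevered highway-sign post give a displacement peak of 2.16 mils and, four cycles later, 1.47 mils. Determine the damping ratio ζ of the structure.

0.0153

Logarithmic decrement δ = (1/n)·ln(x₀/x_n) = (1/4)·ln(2.16/1.47) = (1/4)·ln(1.469) = 0.09621.
ζ = δ/√(4π² + δ²) = 0.09621/√(39.48 + 0.00926) = 0.09621/6.284 = 0.01531.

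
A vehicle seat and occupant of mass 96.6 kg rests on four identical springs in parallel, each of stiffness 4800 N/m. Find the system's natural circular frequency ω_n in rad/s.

Parallel springs add: k_eq = 4 × 4800 = 19200 N/m.
ω_n = √(k_eq/m) = √(19200/96.6) = √198.8 = 14.10 rad/s.

14.1 rad/s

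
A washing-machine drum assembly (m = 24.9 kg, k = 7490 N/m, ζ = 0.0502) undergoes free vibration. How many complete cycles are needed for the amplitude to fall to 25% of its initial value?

Logarithmic decrement δ = 2πζ/√(1 − ζ²) = 2π × 0.05020/√(1 − 0.00252) = 0.3158.
x_n/x₀ = e^(−nδ) ≤ 0.25; take ln: n ≥ ln(1/0.25)/δ = 1.386/0.3158 = 4.390.
So 5 complete cycles are required.

5 cycles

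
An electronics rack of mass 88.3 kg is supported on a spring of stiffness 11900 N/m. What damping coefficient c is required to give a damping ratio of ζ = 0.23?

c_c = 2√(k·m) = 2√(11900 × 88.3) = 2050 N·s/m.
c = ζ·c_c = 0.23 × 2050 = 471.5 N·s/m.

472 N·s/m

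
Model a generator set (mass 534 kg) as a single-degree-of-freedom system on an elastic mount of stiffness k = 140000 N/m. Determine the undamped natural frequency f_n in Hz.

2.58 Hz

ω_n = √(k/m) = √(140000/534) = √262.2 = 16.19 rad/s.
f_n = ω_n/(2π) = 16.19/6.283 = 2.577 Hz.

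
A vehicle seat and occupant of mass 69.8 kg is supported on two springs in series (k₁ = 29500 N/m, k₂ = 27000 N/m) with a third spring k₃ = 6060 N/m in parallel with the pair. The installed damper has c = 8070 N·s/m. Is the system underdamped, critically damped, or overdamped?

Series pair: k_s = k₁k₂/(k₁+k₂) = (29500)(27000)/(29500 + 27000) = 14100 N/m. In parallel with k₃: k_eq = 14100 + 6060 = 20160 N/m.
c_c = 2√(k_eq·m) = 2372 N·s/m; ζ = c/c_c = 8070/2372 = 3.40.
Since ζ > 1 the system is overdamped.

overdamped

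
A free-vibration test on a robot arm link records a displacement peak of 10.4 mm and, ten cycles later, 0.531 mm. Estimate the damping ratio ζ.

0.0473

Logarithmic decrement δ = (1/n)·ln(x₀/x_n) = (1/10)·ln(10.4/0.531) = (1/10)·ln(19.59) = 0.2975.
ζ = δ/√(4π² + δ²) = 0.2975/√(39.48 + 0.0885) = 0.2975/6.290 = 0.04729.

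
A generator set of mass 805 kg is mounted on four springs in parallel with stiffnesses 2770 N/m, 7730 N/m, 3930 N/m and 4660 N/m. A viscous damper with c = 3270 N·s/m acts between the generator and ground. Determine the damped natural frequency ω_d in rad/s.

Parallel springs add: k_eq = 2770 + 7730 + 3930 + 4660 = 19090 N/m.
ω_n = √(k_eq/m) = √(19090/805) = 4.870 rad/s.
Critical damping c_c = 2√(k_eq·m) = 2√(19090 × 805) = 7840 N·s/m, so ζ = c/c_c = 3270/7840 = 0.4171.
ω_d = ω_n√(1 − ζ²) = 4.870 × √(1 − 0.174) = 4.426 rad/s.

4.43 rad/s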